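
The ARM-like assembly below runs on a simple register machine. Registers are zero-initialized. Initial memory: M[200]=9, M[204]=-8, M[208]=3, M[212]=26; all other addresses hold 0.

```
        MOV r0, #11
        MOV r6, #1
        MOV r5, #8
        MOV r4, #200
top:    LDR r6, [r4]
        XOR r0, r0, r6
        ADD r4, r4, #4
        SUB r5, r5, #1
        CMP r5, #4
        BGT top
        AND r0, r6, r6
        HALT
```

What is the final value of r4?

after MOV r0, #11: r0=11
after MOV r6, #1: r6=1
after MOV r5, #8: r5=8
after MOV r4, #200: r4=200
after LDR r6, [r4]: r6=M[200]=9
after XOR r0, r0, r6: r0=11^9=2
after ADD r4, r4, #4: r4=200+4=204
after SUB r5, r5, #1: r5=8-1=7
CMP r5, #4  (cmp 7,4)
BGT top: taken
after LDR r6, [r4]: r6=M[204]=-8
after XOR r0, r0, r6: r0=2^(-8)=-6
after ADD r4, r4, #4: r4=204+4=208
after SUB r5, r5, #1: r5=7-1=6
CMP r5, #4  (cmp 6,4)
BGT top: taken
after LDR r6, [r4]: r6=M[208]=3
after XOR r0, r0, r6: r0=(-6)^3=-7
after ADD r4, r4, #4: r4=208+4=212
after SUB r5, r5, #1: r5=6-1=5
CMP r5, #4  (cmp 5,4)
BGT top: taken
after LDR r6, [r4]: r6=M[212]=26
after XOR r0, r0, r6: r0=(-7)^26=-29
after ADD r4, r4, #4: r4=212+4=216
after SUB r5, r5, #1: r5=5-1=4
CMP r5, #4  (cmp 4,4)
BGT top: not taken
after AND r0, r6, r6: r0=26&26=26
halt.

216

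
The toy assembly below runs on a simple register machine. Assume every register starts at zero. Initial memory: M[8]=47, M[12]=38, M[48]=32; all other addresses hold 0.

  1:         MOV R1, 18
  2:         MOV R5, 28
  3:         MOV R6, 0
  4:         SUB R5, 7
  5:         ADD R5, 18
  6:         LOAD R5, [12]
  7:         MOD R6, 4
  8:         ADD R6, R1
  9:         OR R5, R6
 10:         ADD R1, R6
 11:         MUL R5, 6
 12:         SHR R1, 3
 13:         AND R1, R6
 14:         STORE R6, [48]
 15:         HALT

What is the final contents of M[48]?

18

after MOV R1, 18: R1=18
after MOV R5, 28: R5=28
after MOV R6, 0: R6=0
after SUB R5, 7: R5=28-7=21
after ADD R5, 18: R5=21+18=39
after LOAD R5, [12]: R5=M[12]=38
after MOD R6, 4: R6=0%4=0
after ADD R6, R1: R6=0+18=18
after OR R5, R6: R5=38|18=54
after ADD R1, R6: R1=18+18=36
after MUL R5, 6: R5=54*6=324
after SHR R1, 3: R1=36>>3=4
after AND R1, R6: R1=4&18=0
STORE R6, [48] → M[48]=18
halt.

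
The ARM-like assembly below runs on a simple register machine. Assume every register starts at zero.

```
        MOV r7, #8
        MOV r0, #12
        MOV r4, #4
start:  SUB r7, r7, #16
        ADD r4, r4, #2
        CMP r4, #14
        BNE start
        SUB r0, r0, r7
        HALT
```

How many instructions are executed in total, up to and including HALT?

MOV r7, #8 → r7=8
MOV r0, #12 → r0=12
MOV r4, #4 → r4=4
SUB r7, r7, #16 → r7=8-16=-8
ADD r4, r4, #2 → r4=4+2=6
CMP r4, #14  (cmp 6,14)
BNE start: taken
SUB r7, r7, #16 → r7=(-8)-16=-24
ADD r4, r4, #2 → r4=6+2=8
CMP r4, #14  (cmp 8,14)
BNE start: taken
SUB r7, r7, #16 → r7=(-24)-16=-40
ADD r4, r4, #2 → r4=8+2=10
CMP r4, #14  (cmp 10,14)
BNE start: taken
SUB r7, r7, #16 → r7=(-40)-16=-56
ADD r4, r4, #2 → r4=10+2=12
CMP r4, #14  (cmp 12,14)
BNE start: taken
SUB r7, r7, #16 → r7=(-56)-16=-72
ADD r4, r4, #2 → r4=12+2=14
CMP r4, #14  (cmp 14,14)
BNE start: not taken
SUB r0, r0, r7 → r0=12-(-72)=84
halt.
Total executed instructions: 25.

25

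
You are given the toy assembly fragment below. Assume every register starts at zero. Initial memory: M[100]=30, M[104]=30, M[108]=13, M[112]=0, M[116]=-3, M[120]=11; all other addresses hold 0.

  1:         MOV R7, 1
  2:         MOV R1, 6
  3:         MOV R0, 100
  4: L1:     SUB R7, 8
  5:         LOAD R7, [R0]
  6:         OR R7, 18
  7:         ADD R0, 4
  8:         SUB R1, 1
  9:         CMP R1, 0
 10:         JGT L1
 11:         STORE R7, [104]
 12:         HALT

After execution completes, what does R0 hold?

124

after MOV R7, 1: R7=1
after MOV R1, 6: R1=6
after MOV R0, 100: R0=100
after SUB R7, 8: R7=1-8=-7
after LOAD R7, [R0]: R7=M[100]=30
after OR R7, 18: R7=30|18=30
after ADD R0, 4: R0=100+4=104
after SUB R1, 1: R1=6-1=5
CMP R1, 0  (cmp 5,0)
JGT L1: taken
after SUB R7, 8: R7=30-8=22
after LOAD R7, [R0]: R7=M[104]=30
after OR R7, 18: R7=30|18=30
after ADD R0, 4: R0=104+4=108
after SUB R1, 1: R1=5-1=4
CMP R1, 0  (cmp 4,0)
JGT L1: taken
after SUB R7, 8: R7=30-8=22
after LOAD R7, [R0]: R7=M[108]=13
after OR R7, 18: R7=13|18=31
after ADD R0, 4: R0=108+4=112
after SUB R1, 1: R1=4-1=3
CMP R1, 0  (cmp 3,0)
JGT L1: taken
after SUB R7, 8: R7=31-8=23
after LOAD R7, [R0]: R7=M[112]=0
after OR R7, 18: R7=0|18=18
after ADD R0, 4: R0=112+4=116
after SUB R1, 1: R1=3-1=2
CMP R1, 0  (cmp 2,0)
JGT L1: taken
after SUB R7, 8: R7=18-8=10
after LOAD R7, [R0]: R7=M[116]=-3
after OR R7, 18: R7=(-3)|18=-1
after ADD R0, 4: R0=116+4=120
after SUB R1, 1: R1=2-1=1
CMP R1, 0  (cmp 1,0)
JGT L1: taken
after SUB R7, 8: R7=(-1)-8=-9
after LOAD R7, [R0]: R7=M[120]=11
after OR R7, 18: R7=11|18=27
after ADD R0, 4: R0=120+4=124
after SUB R1, 1: R1=1-1=0
CMP R1, 0  (cmp 0,0)
JGT L1: not taken
STORE R7, [104] → M[104]=27
halt.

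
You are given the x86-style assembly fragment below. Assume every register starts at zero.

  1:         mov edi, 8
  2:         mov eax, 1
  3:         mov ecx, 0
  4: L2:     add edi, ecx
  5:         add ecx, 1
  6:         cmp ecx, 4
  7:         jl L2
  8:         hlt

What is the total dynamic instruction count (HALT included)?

20

mov edi, 8 → edi=8
mov eax, 1 → eax=1
mov ecx, 0 → ecx=0
add edi, ecx → edi=8+0=8
add ecx, 1 → ecx=0+1=1
cmp ecx, 4  (cmp 1,4)
jl L2: taken
add edi, ecx → edi=8+1=9
add ecx, 1 → ecx=1+1=2
cmp ecx, 4  (cmp 2,4)
jl L2: taken
add edi, ecx → edi=9+2=11
add ecx, 1 → ecx=2+1=3
cmp ecx, 4  (cmp 3,4)
jl L2: taken
add edi, ecx → edi=11+3=14
add ecx, 1 → ecx=3+1=4
cmp ecx, 4  (cmp 4,4)
jl L2: not taken
halt.
Total executed instructions: 20.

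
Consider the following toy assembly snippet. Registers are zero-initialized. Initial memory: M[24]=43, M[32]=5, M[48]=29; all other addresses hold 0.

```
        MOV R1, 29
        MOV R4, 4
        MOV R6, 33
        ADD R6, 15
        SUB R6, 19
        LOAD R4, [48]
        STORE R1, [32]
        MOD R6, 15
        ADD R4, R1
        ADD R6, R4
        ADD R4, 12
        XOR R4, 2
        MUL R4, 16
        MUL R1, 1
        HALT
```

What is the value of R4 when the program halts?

1088

after MOV R1, 29: R1=29
after MOV R4, 4: R4=4
after MOV R6, 33: R6=33
after ADD R6, 15: R6=33+15=48
after SUB R6, 19: R6=48-19=29
after LOAD R4, [48]: R4=M[48]=29
STORE R1, [32] → M[32]=29
after MOD R6, 15: R6=29%15=14
after ADD R4, R1: R4=29+29=58
after ADD R6, R4: R6=14+58=72
after ADD R4, 12: R4=58+12=70
after XOR R4, 2: R4=70^2=68
after MUL R4, 16: R4=68*16=1088
after MUL R1, 1: R1=29*1=29
halt.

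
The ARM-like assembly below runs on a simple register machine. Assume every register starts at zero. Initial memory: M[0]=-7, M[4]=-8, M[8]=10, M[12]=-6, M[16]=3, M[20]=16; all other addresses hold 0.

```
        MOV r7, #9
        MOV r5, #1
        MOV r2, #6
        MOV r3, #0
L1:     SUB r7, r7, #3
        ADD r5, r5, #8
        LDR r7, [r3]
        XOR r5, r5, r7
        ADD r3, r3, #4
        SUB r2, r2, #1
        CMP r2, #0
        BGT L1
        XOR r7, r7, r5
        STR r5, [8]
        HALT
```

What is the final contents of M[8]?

19

after MOV r7, #9: r7=9
after MOV r5, #1: r5=1
after MOV r2, #6: r2=6
after MOV r3, #0: r3=0
after SUB r7, r7, #3: r7=9-3=6
after ADD r5, r5, #8: r5=1+8=9
after LDR r7, [r3]: r7=M[0]=-7
after XOR r5, r5, r7: r5=9^(-7)=-16
after ADD r3, r3, #4: r3=0+4=4
after SUB r2, r2, #1: r2=6-1=5
CMP r2, #0  (cmp 5,0)
BGT L1: taken
after SUB r7, r7, #3: r7=(-7)-3=-10
after ADD r5, r5, #8: r5=(-16)+8=-8
after LDR r7, [r3]: r7=M[4]=-8
after XOR r5, r5, r7: r5=(-8)^(-8)=0
after ADD r3, r3, #4: r3=4+4=8
after SUB r2, r2, #1: r2=5-1=4
CMP r2, #0  (cmp 4,0)
BGT L1: taken
after SUB r7, r7, #3: r7=(-8)-3=-11
after ADD r5, r5, #8: r5=0+8=8
after LDR r7, [r3]: r7=M[8]=10
after XOR r5, r5, r7: r5=8^10=2
after ADD r3, r3, #4: r3=8+4=12
after SUB r2, r2, #1: r2=4-1=3
CMP r2, #0  (cmp 3,0)
BGT L1: taken
after SUB r7, r7, #3: r7=10-3=7
after ADD r5, r5, #8: r5=2+8=10
after LDR r7, [r3]: r7=M[12]=-6
after XOR r5, r5, r7: r5=10^(-6)=-16
after ADD r3, r3, #4: r3=12+4=16
after SUB r2, r2, #1: r2=3-1=2
CMP r2, #0  (cmp 2,0)
BGT L1: taken
after SUB r7, r7, #3: r7=(-6)-3=-9
after ADD r5, r5, #8: r5=(-16)+8=-8
after LDR r7, [r3]: r7=M[16]=3
after XOR r5, r5, r7: r5=(-8)^3=-5
after ADD r3, r3, #4: r3=16+4=20
after SUB r2, r2, #1: r2=2-1=1
CMP r2, #0  (cmp 1,0)
BGT L1: taken
after SUB r7, r7, #3: r7=3-3=0
after ADD r5, r5, #8: r5=(-5)+8=3
after LDR r7, [r3]: r7=M[20]=16
after XOR r5, r5, r7: r5=3^16=19
after ADD r3, r3, #4: r3=20+4=24
after SUB r2, r2, #1: r2=1-1=0
CMP r2, #0  (cmp 0,0)
BGT L1: not taken
after XOR r7, r7, r5: r7=16^19=3
STR r5, [8] → M[8]=19
halt.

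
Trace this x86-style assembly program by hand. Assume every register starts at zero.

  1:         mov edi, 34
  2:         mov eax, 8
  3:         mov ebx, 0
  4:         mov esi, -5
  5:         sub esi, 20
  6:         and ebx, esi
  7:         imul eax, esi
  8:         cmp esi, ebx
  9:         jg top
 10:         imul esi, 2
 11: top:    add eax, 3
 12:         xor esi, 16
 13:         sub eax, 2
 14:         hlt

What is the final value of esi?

after mov edi, 34: edi=34
after mov eax, 8: eax=8
after mov ebx, 0: ebx=0
after mov esi, -5: esi=-5
after sub esi, 20: esi=(-5)-20=-25
after and ebx, esi: ebx=0&(-25)=0
after imul eax, esi: eax=8*(-25)=-200
cmp esi, ebx  (cmp -25,0)
jg top: not taken
after imul esi, 2: esi=(-25)*2=-50
after add eax, 3: eax=(-200)+3=-197
after xor esi, 16: esi=(-50)^16=-34
after sub eax, 2: eax=(-197)-2=-199
halt.

-34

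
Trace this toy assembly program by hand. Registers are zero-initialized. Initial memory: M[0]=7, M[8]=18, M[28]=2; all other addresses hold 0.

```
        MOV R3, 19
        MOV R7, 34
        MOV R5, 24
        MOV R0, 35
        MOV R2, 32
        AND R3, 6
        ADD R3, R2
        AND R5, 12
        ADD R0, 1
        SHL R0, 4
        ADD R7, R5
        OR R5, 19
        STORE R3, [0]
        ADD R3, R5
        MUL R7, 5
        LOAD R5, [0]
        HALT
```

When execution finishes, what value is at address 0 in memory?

34

R3=19
R7=34
R5=24
R0=35
R2=32
R3=19&6=2
R3=2+32=34
R5=24&12=8
R0=35+1=36
R0=36<<4=576
R7=34+8=42
R5=8|19=27
STORE R3, [0] → M[0]=34
R3=34+27=61
R7=42*5=210
R5=M[0]=34
halt.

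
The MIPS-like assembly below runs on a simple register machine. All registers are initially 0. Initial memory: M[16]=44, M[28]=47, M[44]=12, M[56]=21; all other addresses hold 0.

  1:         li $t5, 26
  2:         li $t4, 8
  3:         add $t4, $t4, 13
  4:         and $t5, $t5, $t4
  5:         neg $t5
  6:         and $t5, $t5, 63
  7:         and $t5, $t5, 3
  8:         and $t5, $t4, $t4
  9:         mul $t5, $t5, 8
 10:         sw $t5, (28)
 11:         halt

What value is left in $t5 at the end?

168

$t5=26
$t4=8
$t4=8+13=21
$t5=26&21=16
$t5=-(16)=-16
$t5=(-16)&63=48
$t5=48&3=0
$t5=21&21=21
$t5=21*8=168
sw $t5, (28) → M[28]=168
halt.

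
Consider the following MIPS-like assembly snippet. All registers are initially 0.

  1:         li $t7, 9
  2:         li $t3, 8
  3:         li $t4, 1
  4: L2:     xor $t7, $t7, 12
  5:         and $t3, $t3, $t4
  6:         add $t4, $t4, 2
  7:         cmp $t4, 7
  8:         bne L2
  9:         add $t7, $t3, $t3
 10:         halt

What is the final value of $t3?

0

$t7=9
$t3=8
$t4=1
$t7=9^12=5
$t3=8&1=0
$t4=1+2=3
cmp $t4, 7  (cmp 3,7)
bne L2: taken
$t7=5^12=9
$t3=0&3=0
$t4=3+2=5
cmp $t4, 7  (cmp 5,7)
bne L2: taken
$t7=9^12=5
$t3=0&5=0
$t4=5+2=7
cmp $t4, 7  (cmp 7,7)
bne L2: not taken
$t7=0+0=0
halt.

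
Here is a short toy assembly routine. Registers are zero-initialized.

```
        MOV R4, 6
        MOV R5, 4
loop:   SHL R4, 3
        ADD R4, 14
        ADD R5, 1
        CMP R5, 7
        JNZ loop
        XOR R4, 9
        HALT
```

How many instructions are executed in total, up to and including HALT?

19

MOV R4, 6 → R4=6
MOV R5, 4 → R5=4
SHL R4, 3 → R4=6<<3=48
ADD R4, 14 → R4=48+14=62
ADD R5, 1 → R5=4+1=5
CMP R5, 7  (cmp 5,7)
JNZ loop: taken
SHL R4, 3 → R4=62<<3=496
ADD R4, 14 → R4=496+14=510
ADD R5, 1 → R5=5+1=6
CMP R5, 7  (cmp 6,7)
JNZ loop: taken
SHL R4, 3 → R4=510<<3=4080
ADD R4, 14 → R4=4080+14=4094
ADD R5, 1 → R5=6+1=7
CMP R5, 7  (cmp 7,7)
JNZ loop: not taken
XOR R4, 9 → R4=4094^9=4087
halt.
Total executed instructions: 19.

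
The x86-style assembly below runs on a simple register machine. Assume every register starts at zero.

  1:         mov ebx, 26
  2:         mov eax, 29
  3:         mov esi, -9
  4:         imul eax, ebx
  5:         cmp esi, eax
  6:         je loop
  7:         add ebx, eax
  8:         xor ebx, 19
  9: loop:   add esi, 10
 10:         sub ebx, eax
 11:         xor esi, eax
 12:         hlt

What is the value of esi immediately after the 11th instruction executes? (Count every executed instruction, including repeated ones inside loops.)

755

after mov ebx, 26: ebx=26
after mov eax, 29: eax=29
after mov esi, -9: esi=-9
after imul eax, ebx: eax=29*26=754
cmp esi, eax  (cmp -9,754)
je loop: not taken
after add ebx, eax: ebx=26+754=780
after xor ebx, 19: ebx=780^19=799
after add esi, 10: esi=(-9)+10=1
after sub ebx, eax: ebx=799-754=45
after xor esi, eax: esi=1^754=755
After step 11: esi = 755.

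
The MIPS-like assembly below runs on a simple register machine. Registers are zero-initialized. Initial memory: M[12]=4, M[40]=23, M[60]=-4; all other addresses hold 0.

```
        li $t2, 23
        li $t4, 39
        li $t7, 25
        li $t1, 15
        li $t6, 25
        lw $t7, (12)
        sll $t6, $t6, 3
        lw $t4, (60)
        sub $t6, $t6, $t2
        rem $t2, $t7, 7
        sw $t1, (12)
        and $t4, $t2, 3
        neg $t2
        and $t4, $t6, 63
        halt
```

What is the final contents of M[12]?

15

$t2=23
$t4=39
$t7=25
$t1=15
$t6=25
$t7=M[12]=4
$t6=25<<3=200
$t4=M[60]=-4
$t6=200-23=177
$t2=4%7=4
sw $t1, (12) → M[12]=15
$t4=4&3=0
$t2=-(4)=-4
$t4=177&63=49
halt.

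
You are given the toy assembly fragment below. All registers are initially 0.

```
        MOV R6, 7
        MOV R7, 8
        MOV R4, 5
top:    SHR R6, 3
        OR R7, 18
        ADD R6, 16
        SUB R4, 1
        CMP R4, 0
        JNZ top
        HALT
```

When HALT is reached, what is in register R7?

MOV R6, 7 → R6=7
MOV R7, 8 → R7=8
MOV R4, 5 → R4=5
SHR R6, 3 → R6=7>>3=0
OR R7, 18 → R7=8|18=26
ADD R6, 16 → R6=0+16=16
SUB R4, 1 → R4=5-1=4
CMP R4, 0  (cmp 4,0)
JNZ top: taken
SHR R6, 3 → R6=16>>3=2
OR R7, 18 → R7=26|18=26
ADD R6, 16 → R6=2+16=18
SUB R4, 1 → R4=4-1=3
CMP R4, 0  (cmp 3,0)
JNZ top: taken
SHR R6, 3 → R6=18>>3=2
OR R7, 18 → R7=26|18=26
ADD R6, 16 → R6=2+16=18
SUB R4, 1 → R4=3-1=2
CMP R4, 0  (cmp 2,0)
JNZ top: taken
SHR R6, 3 → R6=18>>3=2
OR R7, 18 → R7=26|18=26
ADD R6, 16 → R6=2+16=18
SUB R4, 1 → R4=2-1=1
CMP R4, 0  (cmp 1,0)
JNZ top: taken
SHR R6, 3 → R6=18>>3=2
OR R7, 18 → R7=26|18=26
ADD R6, 16 → R6=2+16=18
SUB R4, 1 → R4=1-1=0
CMP R4, 0  (cmp 0,0)
JNZ top: not taken
halt.

26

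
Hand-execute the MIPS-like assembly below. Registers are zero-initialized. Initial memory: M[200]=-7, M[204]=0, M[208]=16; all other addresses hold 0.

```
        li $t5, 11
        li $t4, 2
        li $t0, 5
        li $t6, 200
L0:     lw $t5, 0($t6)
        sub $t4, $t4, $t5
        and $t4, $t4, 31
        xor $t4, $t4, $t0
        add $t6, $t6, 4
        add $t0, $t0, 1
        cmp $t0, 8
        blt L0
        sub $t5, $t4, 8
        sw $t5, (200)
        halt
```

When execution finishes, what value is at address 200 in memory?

21

$t5=11
$t4=2
$t0=5
$t6=200
$t5=M[200]=-7
$t4=2-(-7)=9
$t4=9&31=9
$t4=9^5=12
$t6=200+4=204
$t0=5+1=6
cmp $t0, 8  (cmp 6,8)
blt L0: taken
$t5=M[204]=0
$t4=12-0=12
$t4=12&31=12
$t4=12^6=10
$t6=204+4=208
$t0=6+1=7
cmp $t0, 8  (cmp 7,8)
blt L0: taken
$t5=M[208]=16
$t4=10-16=-6
$t4=(-6)&31=26
$t4=26^7=29
$t6=208+4=212
$t0=7+1=8
cmp $t0, 8  (cmp 8,8)
blt L0: not taken
$t5=29-8=21
sw $t5, (200) → M[200]=21
halt.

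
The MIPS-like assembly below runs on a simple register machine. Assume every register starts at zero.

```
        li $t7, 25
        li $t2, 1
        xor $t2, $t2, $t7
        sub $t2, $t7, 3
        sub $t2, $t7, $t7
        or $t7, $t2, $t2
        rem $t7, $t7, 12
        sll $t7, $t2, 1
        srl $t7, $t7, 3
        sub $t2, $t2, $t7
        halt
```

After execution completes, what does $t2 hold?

after li $t7, 25: $t7=25
after li $t2, 1: $t2=1
after xor $t2, $t2, $t7: $t2=1^25=24
after sub $t2, $t7, 3: $t2=25-3=22
after sub $t2, $t7, $t7: $t2=25-25=0
after or $t7, $t2, $t2: $t7=0|0=0
after rem $t7, $t7, 12: $t7=0%12=0
after sll $t7, $t2, 1: $t7=0<<1=0
after srl $t7, $t7, 3: $t7=0>>3=0
after sub $t2, $t2, $t7: $t2=0-0=0
halt.

0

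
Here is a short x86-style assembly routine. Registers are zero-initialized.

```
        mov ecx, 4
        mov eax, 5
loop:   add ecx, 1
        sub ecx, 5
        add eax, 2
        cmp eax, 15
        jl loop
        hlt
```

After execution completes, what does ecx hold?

-16

after mov ecx, 4: ecx=4
after mov eax, 5: eax=5
after add ecx, 1: ecx=4+1=5
after sub ecx, 5: ecx=5-5=0
after add eax, 2: eax=5+2=7
cmp eax, 15  (cmp 7,15)
jl loop: taken
after add ecx, 1: ecx=0+1=1
after sub ecx, 5: ecx=1-5=-4
after add eax, 2: eax=7+2=9
cmp eax, 15  (cmp 9,15)
jl loop: taken
after add ecx, 1: ecx=(-4)+1=-3
after sub ecx, 5: ecx=(-3)-5=-8
after add eax, 2: eax=9+2=11
cmp eax, 15  (cmp 11,15)
jl loop: taken
after add ecx, 1: ecx=(-8)+1=-7
after sub ecx, 5: ecx=(-7)-5=-12
after add eax, 2: eax=11+2=13
cmp eax, 15  (cmp 13,15)
jl loop: taken
after add ecx, 1: ecx=(-12)+1=-11
after sub ecx, 5: ecx=(-11)-5=-16
after add eax, 2: eax=13+2=15
cmp eax, 15  (cmp 15,15)
jl loop: not taken
halt.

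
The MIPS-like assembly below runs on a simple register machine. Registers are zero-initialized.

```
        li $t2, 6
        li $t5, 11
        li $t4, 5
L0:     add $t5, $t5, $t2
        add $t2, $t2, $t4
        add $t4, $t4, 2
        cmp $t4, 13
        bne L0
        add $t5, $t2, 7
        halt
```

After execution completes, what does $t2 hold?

38

$t2=6
$t5=11
$t4=5
$t5=11+6=17
$t2=6+5=11
$t4=5+2=7
cmp $t4, 13  (cmp 7,13)
bne L0: taken
$t5=17+11=28
$t2=11+7=18
$t4=7+2=9
cmp $t4, 13  (cmp 9,13)
bne L0: taken
$t5=28+18=46
$t2=18+9=27
$t4=9+2=11
cmp $t4, 13  (cmp 11,13)
bne L0: taken
$t5=46+27=73
$t2=27+11=38
$t4=11+2=13
cmp $t4, 13  (cmp 13,13)
bne L0: not taken
$t5=38+7=45
halt.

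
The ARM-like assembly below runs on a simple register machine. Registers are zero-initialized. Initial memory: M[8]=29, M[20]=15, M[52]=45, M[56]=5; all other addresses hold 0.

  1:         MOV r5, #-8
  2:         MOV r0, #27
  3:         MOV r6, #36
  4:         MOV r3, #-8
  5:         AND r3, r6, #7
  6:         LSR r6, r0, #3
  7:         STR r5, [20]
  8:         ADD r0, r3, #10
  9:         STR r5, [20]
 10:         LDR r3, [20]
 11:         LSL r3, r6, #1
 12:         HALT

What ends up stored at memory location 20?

-8

after MOV r5, #-8: r5=-8
after MOV r0, #27: r0=27
after MOV r6, #36: r6=36
after MOV r3, #-8: r3=-8
after AND r3, r6, #7: r3=36&7=4
after LSR r6, r0, #3: r6=27>>3=3
STR r5, [20] → M[20]=-8
after ADD r0, r3, #10: r0=4+10=14
STR r5, [20] → M[20]=-8
after LDR r3, [20]: r3=M[20]=-8
after LSL r3, r6, #1: r3=3<<1=6
halt.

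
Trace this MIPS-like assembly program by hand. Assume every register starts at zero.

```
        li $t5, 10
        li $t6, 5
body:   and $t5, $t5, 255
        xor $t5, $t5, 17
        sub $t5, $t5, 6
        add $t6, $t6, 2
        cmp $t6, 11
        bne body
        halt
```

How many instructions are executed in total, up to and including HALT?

21

$t5=10
$t6=5
$t5=10&255=10
$t5=10^17=27
$t5=27-6=21
$t6=5+2=7
cmp $t6, 11  (cmp 7,11)
bne body: taken
$t5=21&255=21
$t5=21^17=4
$t5=4-6=-2
$t6=7+2=9
cmp $t6, 11  (cmp 9,11)
bne body: taken
$t5=(-2)&255=254
$t5=254^17=239
$t5=239-6=233
$t6=9+2=11
cmp $t6, 11  (cmp 11,11)
bne body: not taken
halt.
Total executed instructions: 21.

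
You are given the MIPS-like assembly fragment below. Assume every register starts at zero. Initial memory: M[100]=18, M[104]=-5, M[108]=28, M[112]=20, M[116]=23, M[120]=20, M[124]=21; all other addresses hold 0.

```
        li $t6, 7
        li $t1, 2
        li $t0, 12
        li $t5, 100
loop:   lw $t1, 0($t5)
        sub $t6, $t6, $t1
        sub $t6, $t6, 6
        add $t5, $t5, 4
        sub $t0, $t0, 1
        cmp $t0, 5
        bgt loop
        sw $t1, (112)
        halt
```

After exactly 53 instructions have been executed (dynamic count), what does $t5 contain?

128

$t6=7
$t1=2
$t0=12
$t5=100
$t1=M[100]=18
$t6=7-18=-11
$t6=(-11)-6=-17
$t5=100+4=104
$t0=12-1=11
cmp $t0, 5  (cmp 11,5)
bgt loop: taken
$t1=M[104]=-5
$t6=(-17)-(-5)=-12
$t6=(-12)-6=-18
$t5=104+4=108
$t0=11-1=10
cmp $t0, 5  (cmp 10,5)
bgt loop: taken
$t1=M[108]=28
$t6=(-18)-28=-46
$t6=(-46)-6=-52
$t5=108+4=112
$t0=10-1=9
cmp $t0, 5  (cmp 9,5)
bgt loop: taken
$t1=M[112]=20
$t6=(-52)-20=-72
$t6=(-72)-6=-78
$t5=112+4=116
$t0=9-1=8
cmp $t0, 5  (cmp 8,5)
bgt loop: taken
$t1=M[116]=23
$t6=(-78)-23=-101
$t6=(-101)-6=-107
$t5=116+4=120
$t0=8-1=7
cmp $t0, 5  (cmp 7,5)
bgt loop: taken
$t1=M[120]=20
$t6=(-107)-20=-127
$t6=(-127)-6=-133
$t5=120+4=124
$t0=7-1=6
cmp $t0, 5  (cmp 6,5)
bgt loop: taken
$t1=M[124]=21
$t6=(-133)-21=-154
$t6=(-154)-6=-160
$t5=124+4=128
$t0=6-1=5
cmp $t0, 5  (cmp 5,5)
bgt loop: not taken
After step 53: $t5 = 128.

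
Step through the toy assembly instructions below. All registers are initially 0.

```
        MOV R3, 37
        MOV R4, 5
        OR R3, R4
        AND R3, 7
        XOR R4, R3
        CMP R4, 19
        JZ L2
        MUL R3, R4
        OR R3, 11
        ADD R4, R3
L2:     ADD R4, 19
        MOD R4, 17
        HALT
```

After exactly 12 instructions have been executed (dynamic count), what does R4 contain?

MOV R3, 37 → R3=37
MOV R4, 5 → R4=5
OR R3, R4 → R3=37|5=37
AND R3, 7 → R3=37&7=5
XOR R4, R3 → R4=5^5=0
CMP R4, 19  (cmp 0,19)
JZ L2: not taken
MUL R3, R4 → R3=5*0=0
OR R3, 11 → R3=0|11=11
ADD R4, R3 → R4=0+11=11
ADD R4, 19 → R4=11+19=30
MOD R4, 17 → R4=30%17=13
After step 12: R4 = 13.

13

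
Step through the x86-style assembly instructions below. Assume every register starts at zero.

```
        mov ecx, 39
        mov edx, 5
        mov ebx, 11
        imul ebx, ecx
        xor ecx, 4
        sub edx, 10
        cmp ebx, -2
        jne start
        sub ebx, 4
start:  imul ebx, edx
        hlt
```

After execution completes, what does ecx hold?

ecx=39
edx=5
ebx=11
ebx=11*39=429
ecx=39^4=35
edx=5-10=-5
cmp ebx, -2  (cmp 429,-2)
jne start: taken
ebx=429*(-5)=-2145
halt.

35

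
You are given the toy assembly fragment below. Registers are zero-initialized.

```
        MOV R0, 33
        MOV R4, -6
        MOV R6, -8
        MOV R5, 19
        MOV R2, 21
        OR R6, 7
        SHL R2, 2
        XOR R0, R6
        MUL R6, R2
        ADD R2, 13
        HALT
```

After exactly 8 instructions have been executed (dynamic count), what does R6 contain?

MOV R0, 33 → R0=33
MOV R4, -6 → R4=-6
MOV R6, -8 → R6=-8
MOV R5, 19 → R5=19
MOV R2, 21 → R2=21
OR R6, 7 → R6=(-8)|7=-1
SHL R2, 2 → R2=21<<2=84
XOR R0, R6 → R0=33^(-1)=-34
After step 8: R6 = -1.

-1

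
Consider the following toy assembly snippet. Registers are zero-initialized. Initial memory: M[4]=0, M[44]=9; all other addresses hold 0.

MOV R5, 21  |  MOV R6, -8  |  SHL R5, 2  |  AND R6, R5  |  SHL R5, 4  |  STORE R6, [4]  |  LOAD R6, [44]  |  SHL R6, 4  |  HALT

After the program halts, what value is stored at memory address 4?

R5=21
R6=-8
R5=21<<2=84
R6=(-8)&84=80
R5=84<<4=1344
STORE R6, [4] → M[4]=80
R6=M[44]=9
R6=9<<4=144
halt.

80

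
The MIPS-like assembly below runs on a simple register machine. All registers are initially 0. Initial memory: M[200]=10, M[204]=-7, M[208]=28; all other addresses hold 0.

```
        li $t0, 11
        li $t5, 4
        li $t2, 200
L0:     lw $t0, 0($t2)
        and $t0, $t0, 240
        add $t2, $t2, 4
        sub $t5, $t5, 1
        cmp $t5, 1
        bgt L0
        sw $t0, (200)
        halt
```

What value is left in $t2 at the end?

212

$t0=11
$t5=4
$t2=200
$t0=M[200]=10
$t0=10&240=0
$t2=200+4=204
$t5=4-1=3
cmp $t5, 1  (cmp 3,1)
bgt L0: taken
$t0=M[204]=-7
$t0=(-7)&240=240
$t2=204+4=208
$t5=3-1=2
cmp $t5, 1  (cmp 2,1)
bgt L0: taken
$t0=M[208]=28
$t0=28&240=16
$t2=208+4=212
$t5=2-1=1
cmp $t5, 1  (cmp 1,1)
bgt L0: not taken
sw $t0, (200) → M[200]=16
halt.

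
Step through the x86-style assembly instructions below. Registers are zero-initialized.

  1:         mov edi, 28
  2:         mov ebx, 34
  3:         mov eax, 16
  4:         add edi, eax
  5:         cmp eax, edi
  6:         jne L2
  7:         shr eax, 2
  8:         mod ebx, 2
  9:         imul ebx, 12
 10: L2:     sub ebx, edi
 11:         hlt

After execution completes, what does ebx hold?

-10

after mov edi, 28: edi=28
after mov ebx, 34: ebx=34
after mov eax, 16: eax=16
after add edi, eax: edi=28+16=44
cmp eax, edi  (cmp 16,44)
jne L2: taken
after sub ebx, edi: ebx=34-44=-10
halt.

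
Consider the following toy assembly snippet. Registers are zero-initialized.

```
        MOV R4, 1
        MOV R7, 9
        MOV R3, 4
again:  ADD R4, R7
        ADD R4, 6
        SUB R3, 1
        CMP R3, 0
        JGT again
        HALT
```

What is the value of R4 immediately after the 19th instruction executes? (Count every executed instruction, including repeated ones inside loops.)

55

R4=1
R7=9
R3=4
R4=1+9=10
R4=10+6=16
R3=4-1=3
CMP R3, 0  (cmp 3,0)
JGT again: taken
R4=16+9=25
R4=25+6=31
R3=3-1=2
CMP R3, 0  (cmp 2,0)
JGT again: taken
R4=31+9=40
R4=40+6=46
R3=2-1=1
CMP R3, 0  (cmp 1,0)
JGT again: taken
R4=46+9=55
After step 19: R4 = 55.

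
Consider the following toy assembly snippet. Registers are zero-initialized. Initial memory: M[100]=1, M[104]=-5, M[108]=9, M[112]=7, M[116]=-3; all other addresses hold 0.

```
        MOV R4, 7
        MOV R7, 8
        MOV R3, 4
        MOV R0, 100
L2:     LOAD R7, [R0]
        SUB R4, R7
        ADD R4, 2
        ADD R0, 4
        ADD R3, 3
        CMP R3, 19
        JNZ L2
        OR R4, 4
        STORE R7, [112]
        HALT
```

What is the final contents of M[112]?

-3

MOV R4, 7 → R4=7
MOV R7, 8 → R7=8
MOV R3, 4 → R3=4
MOV R0, 100 → R0=100
LOAD R7, [R0] → R7=M[100]=1
SUB R4, R7 → R4=7-1=6
ADD R4, 2 → R4=6+2=8
ADD R0, 4 → R0=100+4=104
ADD R3, 3 → R3=4+3=7
CMP R3, 19  (cmp 7,19)
JNZ L2: taken
LOAD R7, [R0] → R7=M[104]=-5
SUB R4, R7 → R4=8-(-5)=13
ADD R4, 2 → R4=13+2=15
ADD R0, 4 → R0=104+4=108
ADD R3, 3 → R3=7+3=10
CMP R3, 19  (cmp 10,19)
JNZ L2: taken
LOAD R7, [R0] → R7=M[108]=9
SUB R4, R7 → R4=15-9=6
ADD R4, 2 → R4=6+2=8
ADD R0, 4 → R0=108+4=112
ADD R3, 3 → R3=10+3=13
CMP R3, 19  (cmp 13,19)
JNZ L2: taken
LOAD R7, [R0] → R7=M[112]=7
SUB R4, R7 → R4=8-7=1
ADD R4, 2 → R4=1+2=3
ADD R0, 4 → R0=112+4=116
ADD R3, 3 → R3=13+3=16
CMP R3, 19  (cmp 16,19)
JNZ L2: taken
LOAD R7, [R0] → R7=M[116]=-3
SUB R4, R7 → R4=3-(-3)=6
ADD R4, 2 → R4=6+2=8
ADD R0, 4 → R0=116+4=120
ADD R3, 3 → R3=16+3=19
CMP R3, 19  (cmp 19,19)
JNZ L2: not taken
OR R4, 4 → R4=8|4=12
STORE R7, [112] → M[112]=-3
halt.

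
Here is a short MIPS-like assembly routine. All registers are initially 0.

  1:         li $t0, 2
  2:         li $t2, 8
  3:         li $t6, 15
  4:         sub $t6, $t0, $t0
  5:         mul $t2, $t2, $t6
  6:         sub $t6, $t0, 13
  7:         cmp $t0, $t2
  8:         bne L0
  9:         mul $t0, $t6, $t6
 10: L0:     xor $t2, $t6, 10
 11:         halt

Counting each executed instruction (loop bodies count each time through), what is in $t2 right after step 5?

0

li $t0, 2 → $t0=2
li $t2, 8 → $t2=8
li $t6, 15 → $t6=15
sub $t6, $t0, $t0 → $t6=2-2=0
mul $t2, $t2, $t6 → $t2=8*0=0
After step 5: $t2 = 0.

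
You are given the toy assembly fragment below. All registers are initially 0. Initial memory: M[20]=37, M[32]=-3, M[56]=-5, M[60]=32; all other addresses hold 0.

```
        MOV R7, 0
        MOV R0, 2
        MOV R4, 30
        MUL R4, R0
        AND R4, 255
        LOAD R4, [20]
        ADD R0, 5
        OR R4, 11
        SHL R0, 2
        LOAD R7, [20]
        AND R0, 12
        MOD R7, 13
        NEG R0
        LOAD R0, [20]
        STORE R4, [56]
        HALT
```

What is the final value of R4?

after MOV R7, 0: R7=0
after MOV R0, 2: R0=2
after MOV R4, 30: R4=30
after MUL R4, R0: R4=30*2=60
after AND R4, 255: R4=60&255=60
after LOAD R4, [20]: R4=M[20]=37
after ADD R0, 5: R0=2+5=7
after OR R4, 11: R4=37|11=47
after SHL R0, 2: R0=7<<2=28
after LOAD R7, [20]: R7=M[20]=37
after AND R0, 12: R0=28&12=12
after MOD R7, 13: R7=37%13=11
after NEG R0: R0=-(12)=-12
after LOAD R0, [20]: R0=M[20]=37
STORE R4, [56] → M[56]=47
halt.

47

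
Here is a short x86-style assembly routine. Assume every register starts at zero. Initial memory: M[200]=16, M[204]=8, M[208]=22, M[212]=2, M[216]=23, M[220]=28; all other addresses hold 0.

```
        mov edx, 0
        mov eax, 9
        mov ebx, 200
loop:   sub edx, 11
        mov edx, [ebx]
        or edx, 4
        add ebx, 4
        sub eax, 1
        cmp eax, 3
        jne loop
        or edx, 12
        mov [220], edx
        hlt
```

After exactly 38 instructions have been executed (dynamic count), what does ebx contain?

220

mov edx, 0 → edx=0
mov eax, 9 → eax=9
mov ebx, 200 → ebx=200
sub edx, 11 → edx=0-11=-11
mov edx, [ebx] → edx=M[200]=16
or edx, 4 → edx=16|4=20
add ebx, 4 → ebx=200+4=204
sub eax, 1 → eax=9-1=8
cmp eax, 3  (cmp 8,3)
jne loop: taken
sub edx, 11 → edx=20-11=9
mov edx, [ebx] → edx=M[204]=8
or edx, 4 → edx=8|4=12
add ebx, 4 → ebx=204+4=208
sub eax, 1 → eax=8-1=7
cmp eax, 3  (cmp 7,3)
jne loop: taken
sub edx, 11 → edx=12-11=1
mov edx, [ebx] → edx=M[208]=22
or edx, 4 → edx=22|4=22
add ebx, 4 → ebx=208+4=212
sub eax, 1 → eax=7-1=6
cmp eax, 3  (cmp 6,3)
jne loop: taken
sub edx, 11 → edx=22-11=11
mov edx, [ebx] → edx=M[212]=2
or edx, 4 → edx=2|4=6
add ebx, 4 → ebx=212+4=216
sub eax, 1 → eax=6-1=5
cmp eax, 3  (cmp 5,3)
jne loop: taken
sub edx, 11 → edx=6-11=-5
mov edx, [ebx] → edx=M[216]=23
or edx, 4 → edx=23|4=23
add ebx, 4 → ebx=216+4=220
sub eax, 1 → eax=5-1=4
cmp eax, 3  (cmp 4,3)
jne loop: taken
After step 38: ebx = 220.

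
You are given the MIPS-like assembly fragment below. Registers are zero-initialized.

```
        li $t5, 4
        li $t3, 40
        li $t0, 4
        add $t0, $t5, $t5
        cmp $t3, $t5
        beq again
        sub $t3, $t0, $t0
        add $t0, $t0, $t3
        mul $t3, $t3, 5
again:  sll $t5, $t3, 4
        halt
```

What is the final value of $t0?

after li $t5, 4: $t5=4
after li $t3, 40: $t3=40
after li $t0, 4: $t0=4
after add $t0, $t5, $t5: $t0=4+4=8
cmp $t3, $t5  (cmp 40,4)
beq again: not taken
after sub $t3, $t0, $t0: $t3=8-8=0
after add $t0, $t0, $t3: $t0=8+0=8
after mul $t3, $t3, 5: $t3=0*5=0
after sll $t5, $t3, 4: $t5=0<<4=0
halt.

8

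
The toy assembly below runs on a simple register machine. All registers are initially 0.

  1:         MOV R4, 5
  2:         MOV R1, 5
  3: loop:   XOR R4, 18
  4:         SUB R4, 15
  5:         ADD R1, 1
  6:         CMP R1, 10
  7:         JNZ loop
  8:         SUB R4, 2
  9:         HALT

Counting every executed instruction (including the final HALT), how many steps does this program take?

29

MOV R4, 5 → R4=5
MOV R1, 5 → R1=5
XOR R4, 18 → R4=5^18=23
SUB R4, 15 → R4=23-15=8
ADD R1, 1 → R1=5+1=6
CMP R1, 10  (cmp 6,10)
JNZ loop: taken
XOR R4, 18 → R4=8^18=26
SUB R4, 15 → R4=26-15=11
ADD R1, 1 → R1=6+1=7
CMP R1, 10  (cmp 7,10)
JNZ loop: taken
XOR R4, 18 → R4=11^18=25
SUB R4, 15 → R4=25-15=10
ADD R1, 1 → R1=7+1=8
CMP R1, 10  (cmp 8,10)
JNZ loop: taken
XOR R4, 18 → R4=10^18=24
SUB R4, 15 → R4=24-15=9
ADD R1, 1 → R1=8+1=9
CMP R1, 10  (cmp 9,10)
JNZ loop: taken
XOR R4, 18 → R4=9^18=27
SUB R4, 15 → R4=27-15=12
ADD R1, 1 → R1=9+1=10
CMP R1, 10  (cmp 10,10)
JNZ loop: not taken
SUB R4, 2 → R4=12-2=10
halt.
Total executed instructions: 29.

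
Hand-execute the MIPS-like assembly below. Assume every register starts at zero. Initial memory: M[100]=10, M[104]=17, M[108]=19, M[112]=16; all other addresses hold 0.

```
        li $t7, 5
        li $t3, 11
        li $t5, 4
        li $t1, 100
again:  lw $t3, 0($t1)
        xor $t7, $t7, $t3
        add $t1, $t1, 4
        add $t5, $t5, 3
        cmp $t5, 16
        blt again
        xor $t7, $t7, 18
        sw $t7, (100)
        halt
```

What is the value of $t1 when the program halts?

after li $t7, 5: $t7=5
after li $t3, 11: $t3=11
after li $t5, 4: $t5=4
after li $t1, 100: $t1=100
after lw $t3, 0($t1): $t3=M[100]=10
after xor $t7, $t7, $t3: $t7=5^10=15
after add $t1, $t1, 4: $t1=100+4=104
after add $t5, $t5, 3: $t5=4+3=7
cmp $t5, 16  (cmp 7,16)
blt again: taken
after lw $t3, 0($t1): $t3=M[104]=17
after xor $t7, $t7, $t3: $t7=15^17=30
after add $t1, $t1, 4: $t1=104+4=108
after add $t5, $t5, 3: $t5=7+3=10
cmp $t5, 16  (cmp 10,16)
blt again: taken
after lw $t3, 0($t1): $t3=M[108]=19
after xor $t7, $t7, $t3: $t7=30^19=13
after add $t1, $t1, 4: $t1=108+4=112
after add $t5, $t5, 3: $t5=10+3=13
cmp $t5, 16  (cmp 13,16)
blt again: taken
after lw $t3, 0($t1): $t3=M[112]=16
after xor $t7, $t7, $t3: $t7=13^16=29
after add $t1, $t1, 4: $t1=112+4=116
after add $t5, $t5, 3: $t5=13+3=16
cmp $t5, 16  (cmp 16,16)
blt again: not taken
after xor $t7, $t7, 18: $t7=29^18=15
sw $t7, (100) → M[100]=15
halt.

116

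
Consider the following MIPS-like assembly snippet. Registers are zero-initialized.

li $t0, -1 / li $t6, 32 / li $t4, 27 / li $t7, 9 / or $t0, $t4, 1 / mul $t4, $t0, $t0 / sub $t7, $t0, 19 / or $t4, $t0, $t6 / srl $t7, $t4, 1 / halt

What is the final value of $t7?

after li $t0, -1: $t0=-1
after li $t6, 32: $t6=32
after li $t4, 27: $t4=27
after li $t7, 9: $t7=9
after or $t0, $t4, 1: $t0=27|1=27
after mul $t4, $t0, $t0: $t4=27*27=729
after sub $t7, $t0, 19: $t7=27-19=8
after or $t4, $t0, $t6: $t4=27|32=59
after srl $t7, $t4, 1: $t7=59>>1=29
halt.

29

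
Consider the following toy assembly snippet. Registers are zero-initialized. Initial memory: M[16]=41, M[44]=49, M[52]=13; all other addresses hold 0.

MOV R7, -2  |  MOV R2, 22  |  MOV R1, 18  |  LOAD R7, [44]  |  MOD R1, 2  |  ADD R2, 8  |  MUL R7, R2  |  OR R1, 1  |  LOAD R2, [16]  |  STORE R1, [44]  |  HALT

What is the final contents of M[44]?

1

MOV R7, -2 → R7=-2
MOV R2, 22 → R2=22
MOV R1, 18 → R1=18
LOAD R7, [44] → R7=M[44]=49
MOD R1, 2 → R1=18%2=0
ADD R2, 8 → R2=22+8=30
MUL R7, R2 → R7=49*30=1470
OR R1, 1 → R1=0|1=1
LOAD R2, [16] → R2=M[16]=41
STORE R1, [44] → M[44]=1
halt.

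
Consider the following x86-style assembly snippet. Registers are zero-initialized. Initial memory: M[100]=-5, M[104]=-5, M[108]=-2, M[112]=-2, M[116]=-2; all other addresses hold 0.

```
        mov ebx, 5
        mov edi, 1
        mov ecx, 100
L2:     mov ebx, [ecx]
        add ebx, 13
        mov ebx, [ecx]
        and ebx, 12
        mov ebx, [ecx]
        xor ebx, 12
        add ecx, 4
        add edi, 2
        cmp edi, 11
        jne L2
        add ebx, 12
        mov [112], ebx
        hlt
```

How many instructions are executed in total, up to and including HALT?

ebx=5
edi=1
ecx=100
ebx=M[100]=-5
ebx=(-5)+13=8
ebx=M[100]=-5
ebx=(-5)&12=8
ebx=M[100]=-5
ebx=(-5)^12=-9
ecx=100+4=104
edi=1+2=3
cmp edi, 11  (cmp 3,11)
jne L2: taken
ebx=M[104]=-5
ebx=(-5)+13=8
ebx=M[104]=-5
ebx=(-5)&12=8
ebx=M[104]=-5
ebx=(-5)^12=-9
ecx=104+4=108
edi=3+2=5
cmp edi, 11  (cmp 5,11)
jne L2: taken
ebx=M[108]=-2
ebx=(-2)+13=11
ebx=M[108]=-2
ebx=(-2)&12=12
ebx=M[108]=-2
ebx=(-2)^12=-14
ecx=108+4=112
edi=5+2=7
cmp edi, 11  (cmp 7,11)
jne L2: taken
ebx=M[112]=-2
ebx=(-2)+13=11
ebx=M[112]=-2
ebx=(-2)&12=12
ebx=M[112]=-2
ebx=(-2)^12=-14
ecx=112+4=116
edi=7+2=9
cmp edi, 11  (cmp 9,11)
jne L2: taken
ebx=M[116]=-2
ebx=(-2)+13=11
ebx=M[116]=-2
ebx=(-2)&12=12
ebx=M[116]=-2
ebx=(-2)^12=-14
ecx=116+4=120
edi=9+2=11
cmp edi, 11  (cmp 11,11)
jne L2: not taken
ebx=(-14)+12=-2
mov [112], ebx → M[112]=-2
halt.
Total executed instructions: 56.

56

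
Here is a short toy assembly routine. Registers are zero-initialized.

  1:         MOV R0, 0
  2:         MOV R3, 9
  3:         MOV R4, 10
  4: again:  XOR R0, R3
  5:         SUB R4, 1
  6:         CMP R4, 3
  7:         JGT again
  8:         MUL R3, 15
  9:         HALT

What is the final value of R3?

135

R0=0
R3=9
R4=10
R0=0^9=9
R4=10-1=9
CMP R4, 3  (cmp 9,3)
JGT again: taken
R0=9^9=0
R4=9-1=8
CMP R4, 3  (cmp 8,3)
JGT again: taken
R0=0^9=9
R4=8-1=7
CMP R4, 3  (cmp 7,3)
JGT again: taken
R0=9^9=0
R4=7-1=6
CMP R4, 3  (cmp 6,3)
JGT again: taken
R0=0^9=9
R4=6-1=5
CMP R4, 3  (cmp 5,3)
JGT again: taken
R0=9^9=0
R4=5-1=4
CMP R4, 3  (cmp 4,3)
JGT again: taken
R0=0^9=9
R4=4-1=3
CMP R4, 3  (cmp 3,3)
JGT again: not taken
R3=9*15=135
halt.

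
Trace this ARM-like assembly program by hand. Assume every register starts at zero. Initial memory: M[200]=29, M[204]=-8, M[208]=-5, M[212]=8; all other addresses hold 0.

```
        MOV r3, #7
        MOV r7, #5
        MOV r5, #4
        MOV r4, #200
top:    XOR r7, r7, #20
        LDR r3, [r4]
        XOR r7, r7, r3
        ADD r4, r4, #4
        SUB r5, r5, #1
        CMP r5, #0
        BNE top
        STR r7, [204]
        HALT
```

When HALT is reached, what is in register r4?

MOV r3, #7 → r3=7
MOV r7, #5 → r7=5
MOV r5, #4 → r5=4
MOV r4, #200 → r4=200
XOR r7, r7, #20 → r7=5^20=17
LDR r3, [r4] → r3=M[200]=29
XOR r7, r7, r3 → r7=17^29=12
ADD r4, r4, #4 → r4=200+4=204
SUB r5, r5, #1 → r5=4-1=3
CMP r5, #0  (cmp 3,0)
BNE top: taken
XOR r7, r7, #20 → r7=12^20=24
LDR r3, [r4] → r3=M[204]=-8
XOR r7, r7, r3 → r7=24^(-8)=-32
ADD r4, r4, #4 → r4=204+4=208
SUB r5, r5, #1 → r5=3-1=2
CMP r5, #0  (cmp 2,0)
BNE top: taken
XOR r7, r7, #20 → r7=(-32)^20=-12
LDR r3, [r4] → r3=M[208]=-5
XOR r7, r7, r3 → r7=(-12)^(-5)=15
ADD r4, r4, #4 → r4=208+4=212
SUB r5, r5, #1 → r5=2-1=1
CMP r5, #0  (cmp 1,0)
BNE top: taken
XOR r7, r7, #20 → r7=15^20=27
LDR r3, [r4] → r3=M[212]=8
XOR r7, r7, r3 → r7=27^8=19
ADD r4, r4, #4 → r4=212+4=216
SUB r5, r5, #1 → r5=1-1=0
CMP r5, #0  (cmp 0,0)
BNE top: not taken
STR r7, [204] → M[204]=19
halt.

216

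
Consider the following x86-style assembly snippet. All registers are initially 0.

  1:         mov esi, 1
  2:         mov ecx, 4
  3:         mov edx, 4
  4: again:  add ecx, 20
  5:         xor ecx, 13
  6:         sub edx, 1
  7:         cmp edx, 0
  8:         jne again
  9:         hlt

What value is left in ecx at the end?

esi=1
ecx=4
edx=4
ecx=4+20=24
ecx=24^13=21
edx=4-1=3
cmp edx, 0  (cmp 3,0)
jne again: taken
ecx=21+20=41
ecx=41^13=36
edx=3-1=2
cmp edx, 0  (cmp 2,0)
jne again: taken
ecx=36+20=56
ecx=56^13=53
edx=2-1=1
cmp edx, 0  (cmp 1,0)
jne again: taken
ecx=53+20=73
ecx=73^13=68
edx=1-1=0
cmp edx, 0  (cmp 0,0)
jne again: not taken
halt.

68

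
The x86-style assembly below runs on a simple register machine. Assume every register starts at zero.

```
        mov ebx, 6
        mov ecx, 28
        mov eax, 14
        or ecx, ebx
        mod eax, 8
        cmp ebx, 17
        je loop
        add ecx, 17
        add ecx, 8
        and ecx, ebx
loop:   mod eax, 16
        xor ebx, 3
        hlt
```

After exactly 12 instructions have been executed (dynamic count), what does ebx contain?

5

after mov ebx, 6: ebx=6
after mov ecx, 28: ecx=28
after mov eax, 14: eax=14
after or ecx, ebx: ecx=28|6=30
after mod eax, 8: eax=14%8=6
cmp ebx, 17  (cmp 6,17)
je loop: not taken
after add ecx, 17: ecx=30+17=47
after add ecx, 8: ecx=47+8=55
after and ecx, ebx: ecx=55&6=6
after mod eax, 16: eax=6%16=6
after xor ebx, 3: ebx=6^3=5
After step 12: ebx = 5.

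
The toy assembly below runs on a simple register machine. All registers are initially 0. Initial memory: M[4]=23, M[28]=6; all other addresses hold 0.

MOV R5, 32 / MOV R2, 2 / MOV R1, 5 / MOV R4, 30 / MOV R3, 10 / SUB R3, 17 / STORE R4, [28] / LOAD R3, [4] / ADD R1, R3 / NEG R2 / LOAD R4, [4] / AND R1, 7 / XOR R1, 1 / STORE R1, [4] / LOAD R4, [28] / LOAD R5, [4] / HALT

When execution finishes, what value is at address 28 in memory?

R5=32
R2=2
R1=5
R4=30
R3=10
R3=10-17=-7
STORE R4, [28] → M[28]=30
R3=M[4]=23
R1=5+23=28
R2=-(2)=-2
R4=M[4]=23
R1=28&7=4
R1=4^1=5
STORE R1, [4] → M[4]=5
R4=M[28]=30
R5=M[4]=5
halt.

30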